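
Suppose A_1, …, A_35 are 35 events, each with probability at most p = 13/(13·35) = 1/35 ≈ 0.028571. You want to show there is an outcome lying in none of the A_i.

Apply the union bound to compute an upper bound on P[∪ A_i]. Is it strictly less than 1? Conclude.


Union bound: P[∪_{i=1}^{35} A_i] ≤ Σ_i P[A_i] ≤ 35·p = 35·(1/35) = 1.
Numerically: 1 ≈ 1.000000.
Is 1 < 1? NO.
Since the bound 1 is ≥ 1, the union bound is uninformative here; it does NOT by itself certify existence.

35·p = 1 ≈ 1.000000; existence NOT certified by the union bound.


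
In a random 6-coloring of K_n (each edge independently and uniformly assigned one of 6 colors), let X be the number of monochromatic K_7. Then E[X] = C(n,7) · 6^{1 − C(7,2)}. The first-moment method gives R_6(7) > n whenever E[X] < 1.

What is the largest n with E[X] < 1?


We need C(n, 7) · 6^{1 − 21} < 1, i.e. C(n, 7) < 6^{21 − 1} = 3656158440062976.
Check values of n near the boundary:
  n = 567: C(567, 7) = 3601671315933933; 3601671315933933 < 3656158440062976? YES
  n = 568: C(568, 7) = 3646611956239704; 3646611956239704 < 3656158440062976? YES
  n = 569: C(569, 7) = 3692032389858348; 3692032389858348 < 3656158440062976? NO
  n = 570: C(570, 7) = 3737936877831720; 3737936877831720 < 3656158440062976? NO
The largest n with C(n, 7) < 3656158440062976 is n = 568 (where E[X] = 16882462760369/16926659444736 ≈ 0.997389). Hence R_6(7) > 568, i.e. R_6(7) ≥ 569.

Largest n = 568; hence R_6(7) > 568.


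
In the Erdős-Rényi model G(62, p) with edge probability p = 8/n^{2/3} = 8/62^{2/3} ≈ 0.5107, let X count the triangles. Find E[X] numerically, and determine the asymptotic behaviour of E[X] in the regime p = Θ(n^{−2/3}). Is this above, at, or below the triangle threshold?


Number of potential triangles: C(62, 3) = 37820.
Each occurs with probability p³ ≈ (0.5107)³ ≈ 1.331946e-01.
By linearity: E[X] = C(62, 3)·p³ ≈ 37820 · 1.331946e-01 ≈ 5037.4194.
Since α = 2/3 < 1, p = c/n^{2/3} ≫ 1/n is above the triangle threshold p ~ 1/n. Asymptotically E[X] ~ (c³/6)·n^{3(1−α)} = (8³/6)·n^{1} → ∞; triangles are abundant w.h.p.

E[X] ≈ 5037.4194; in regime p = Θ(1/n^{2/3}) E[X] diverges (above the triangle threshold p ~ 1/n).


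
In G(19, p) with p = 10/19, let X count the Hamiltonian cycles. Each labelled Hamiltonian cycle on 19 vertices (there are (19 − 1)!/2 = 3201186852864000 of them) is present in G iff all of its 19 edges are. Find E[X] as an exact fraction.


K_19 has (19 − 1)!/2 = 3201186852864000 labelled Hamiltonian cycles.
For each such Hamiltonian cycle H, let X_H = 1 if all 19 edges of H are present in G. Then P[X_H = 1] = p^{19} = (10/19)^{19} = 10000000000000000000/1978419655660313589123979.
By linearity: E[X] = Σ_H E[X_H] = 3201186852864000 · p^{19} = 3201186852864000 · 10000000000000000000/1978419655660313589123979 = 32011868528640000000000000000000000/1978419655660313589123979.
Numerically: E[X] ≈ 1.61805e+10.

E[X] = 3201186852864000 · (10/19)^{19} = 32011868528640000000000000000000000/1978419655660313589123979 ≈ 1.61805e+10.


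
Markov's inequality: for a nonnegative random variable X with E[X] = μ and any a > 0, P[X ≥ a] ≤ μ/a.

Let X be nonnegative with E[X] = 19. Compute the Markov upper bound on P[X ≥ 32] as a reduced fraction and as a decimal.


μ = E[X] = 19, a = 32.
Markov: P[X ≥ 32] ≤ μ/a = (19)/32 = 19/32.
Numerically: ≈ 0.59375.
(Since a = 32 > μ = 19.00000, the bound 19/32 is < 1 and informative.)

P[X ≥ 32] ≤ 19/32 ≈ 0.59375.


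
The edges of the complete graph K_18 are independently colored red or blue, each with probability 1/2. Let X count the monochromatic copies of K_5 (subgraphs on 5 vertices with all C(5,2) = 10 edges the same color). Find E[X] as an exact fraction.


Let X = Σ_S X_S over the C(18, 5) = 8568 subsets S of size 5, where X_S = 1 if the K_5 on S is monochromatic.
For a fixed S, the K_5 on S has C(5, 2) = 10 edges. P[all 10 edges red] = (1/2)^10, and likewise for blue, so P[monochromatic] = 2·(1/2)^10 = 2^{1 − 10} = 1/512.
Summing: E[X] = C(18, 5) · 2^{1 − 10} = 8568 · 1/512 = 1071/64.
Numerically: E[X] ≈ 16.73438.

E[X] = C(18,5)·2^(1−C(5,2)) = 1071/64 ≈ 16.73438.


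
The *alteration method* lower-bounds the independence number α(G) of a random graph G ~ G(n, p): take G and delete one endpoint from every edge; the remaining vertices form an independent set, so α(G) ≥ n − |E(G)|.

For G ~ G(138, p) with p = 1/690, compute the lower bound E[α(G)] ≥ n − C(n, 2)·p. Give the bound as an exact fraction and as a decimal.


E[|E(G)|] = C(138, 2)·p = 9453 · (1/690) = 137/10.
E[α(G)] ≥ n − E[|E(G)|] = 138 − 137/10 = 1243/10.
Numerically: ≈ 124.3000.
(This is only a lower bound; the true E[α(G)] may be larger.)

E[α(G)] ≥ 1243/10 ≈ 124.3000.


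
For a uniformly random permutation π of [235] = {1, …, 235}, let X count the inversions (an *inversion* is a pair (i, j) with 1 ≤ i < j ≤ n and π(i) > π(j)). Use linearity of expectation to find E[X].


Write X = Σ X_I over the C(235, 2) = 27495 pairs i < j, with X_I the indicator of one inversion.
There are 27495 indicators.
For each fixed pair i < j, the values π(i) and π(j) are two distinct elements of {1, …, 235} in uniformly random order; by symmetry P[π(i) > π(j)] = 1/2.
By linearity: E[X] = 27495 · (1/2) = C(235, 2) · (1/2) = 27495/2 = 27495/2 ≈ 13747.500000.

E[X] = 27495/2 = 13747.500000.


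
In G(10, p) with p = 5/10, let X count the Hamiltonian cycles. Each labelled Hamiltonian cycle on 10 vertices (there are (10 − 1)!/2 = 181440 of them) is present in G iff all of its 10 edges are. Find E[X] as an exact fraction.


K_10 has (10 − 1)!/2 = 181440 labelled Hamiltonian cycles.
For each such Hamiltonian cycle H, let X_H = 1 if all 10 edges of H are present in G. Then P[X_H = 1] = p^{10} = (1/2)^{10} = 1/1024.
By linearity: E[X] = Σ_H E[X_H] = 181440 · p^{10} = 181440 · 1/1024 = 2835/16.
Numerically: E[X] ≈ 177.188.

E[X] = 181440 · (1/2)^{10} = 2835/16 ≈ 177.188.


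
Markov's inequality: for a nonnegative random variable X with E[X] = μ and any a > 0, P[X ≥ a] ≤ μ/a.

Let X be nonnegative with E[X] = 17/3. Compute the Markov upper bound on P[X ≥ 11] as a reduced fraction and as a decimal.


μ = E[X] = 17/3, a = 11.
Markov: P[X ≥ 11] ≤ μ/a = (17/3)/11 = 17/33.
Numerically: ≈ 0.515152.
(Since a = 11 > μ = 5.666667, the bound 17/33 is < 1 and informative.)

P[X ≥ 11] ≤ 17/33 ≈ 0.515152.


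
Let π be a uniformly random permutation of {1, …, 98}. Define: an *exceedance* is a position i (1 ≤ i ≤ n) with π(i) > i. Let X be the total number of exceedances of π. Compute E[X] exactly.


Write X = Σ_{i=1}^{98} X_i, where X_i = 1_{π(i) > i}.
For each fixed i, π(i) is uniform over {1, …, 98} (marginal of a uniform permutation), so P[π(i) > i] = (n − i)/n. Summing: Σ_{i=1}^{98} (n − i)/n = (0 + 1 + … + 97)/98 = 98(98 − 1)/(2·98) = (98 − 1)/2.
Hence E[X] = Σ_{i=1}^{98} (98 − i)/98 = 97/2 ≈ 48.500000.

E[X] = 97/2 = 48.500000.


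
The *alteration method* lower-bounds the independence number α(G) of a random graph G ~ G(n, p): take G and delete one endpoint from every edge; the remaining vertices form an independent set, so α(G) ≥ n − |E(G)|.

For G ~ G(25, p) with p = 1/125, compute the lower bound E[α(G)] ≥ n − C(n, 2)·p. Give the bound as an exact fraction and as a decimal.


E[|E(G)|] = C(25, 2)·p = 300 · (1/125) = 12/5.
E[α(G)] ≥ n − E[|E(G)|] = 25 − 12/5 = 113/5.
Numerically: ≈ 22.60000.
(This is only a lower bound; the true E[α(G)] may be larger.)

E[α(G)] ≥ 113/5 ≈ 22.60000.


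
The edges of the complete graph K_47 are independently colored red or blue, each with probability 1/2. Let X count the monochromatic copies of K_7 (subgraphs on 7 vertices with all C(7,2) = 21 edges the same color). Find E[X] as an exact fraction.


Let X = Σ_S X_S over the C(47, 7) = 62891499 subsets S of size 7, where X_S = 1 if the K_7 on S is monochromatic.
For a fixed S, the K_7 on S has C(7, 2) = 21 edges. P[all 21 edges red] = (1/2)^21, and likewise for blue, so P[monochromatic] = 2·(1/2)^21 = 2^{1 − 21} = 1/1048576.
By linearity of expectation: E[X] = C(47, 7) · 2^{1 − 21} = 62891499 · 1/1048576 = 62891499/1048576.
Numerically: E[X] ≈ 59.9780.

E[X] = C(47,7)·2^(1−C(7,2)) = 62891499/1048576 ≈ 59.9780.


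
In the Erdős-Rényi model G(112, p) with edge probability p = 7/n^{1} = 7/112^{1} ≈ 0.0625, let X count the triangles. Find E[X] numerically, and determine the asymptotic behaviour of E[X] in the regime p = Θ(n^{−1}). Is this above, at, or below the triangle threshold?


Number of potential triangles: C(112, 3) = 227920.
Each occurs with probability p³ ≈ (0.0625)³ ≈ 2.44141e-04.
By linearity: E[X] = C(112, 3)·p³ ≈ 227920 · 2.44141e-04 ≈ 55.645.
Here α = 1, so p = 7/n is exactly at the triangle threshold p ~ 1/n. Asymptotically E[X] → c³/6 = 7³/6 = 343/6 ≈ 57.167, a bounded constant. In this regime the triangle count is asymptotically Poisson(c³/6).

E[X] ≈ 55.645; in regime p = Θ(1/n^{1}) E[X] stays bounded (at the triangle threshold p ~ 1/n).


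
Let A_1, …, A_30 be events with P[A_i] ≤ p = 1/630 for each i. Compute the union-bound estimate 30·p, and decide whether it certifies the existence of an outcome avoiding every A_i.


Union bound: P[∪_{i=1}^{30} A_i] ≤ Σ_i P[A_i] ≤ 30·p = 30·(1/630) = 1/21.
Numerically: 1/21 ≈ 0.0476190.
Is 1/21 < 1? YES.
Since P[∪ A_i] ≤ 1/21 < 1, the complement has P[∩ A_i^c] ≥ 1 − 1/21 = 20/21 > 0, so some outcome avoids every A_i.

30·p = 1/21 ≈ 0.0476190; existence CERTIFIED by the union bound.


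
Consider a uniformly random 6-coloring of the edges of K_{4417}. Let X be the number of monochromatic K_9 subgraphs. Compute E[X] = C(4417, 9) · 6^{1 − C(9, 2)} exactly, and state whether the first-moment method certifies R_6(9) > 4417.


E[X] = C(4417, 9) · 6^{1 − 36} = 1749208766098544225331185560 · 6^{−35} = 1749208766098544225331185560/1719070799748422591028658176.
As a reduced fraction: E[X] = 218651095762318028166398195/214883849968552823878582272 ≈ 1.017532.
Is E[X] < 1? NO.
Since E[X] ≥ 1, the first-moment bound is inconclusive at n = 4417; it does NOT by itself certify R_6(9) > 4417.

E[X] = 218651095762318028166398195/214883849968552823878582272 ≈ 1.017532; E[X] ≥ 1; first-moment method inconclusive here.


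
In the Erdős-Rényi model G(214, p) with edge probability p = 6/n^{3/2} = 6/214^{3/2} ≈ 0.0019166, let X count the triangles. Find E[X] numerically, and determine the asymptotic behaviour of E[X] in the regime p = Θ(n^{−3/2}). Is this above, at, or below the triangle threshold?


Number of potential triangles: C(214, 3) = 1610564.
Each occurs with probability p³ ≈ (0.0019166)³ ≈ 7.04030982e-09.
By linearity: E[X] = C(214, 3)·p³ ≈ 1610564 · 7.04030982e-09 ≈ 0.011339.
Since α = 3/2 > 1, p = c/n^{3/2} = o(1/n) is below the triangle threshold p ~ 1/n. Asymptotically E[X] ~ (c³/6)·n^{3(1−α)} = (6³/6)·n^{-1.5} → 0, so by Markov's inequality G has no triangles w.h.p.

E[X] ≈ 0.011339; in regime p = Θ(1/n^{3/2}) E[X] tends to 0 (below the triangle threshold p ~ 1/n).


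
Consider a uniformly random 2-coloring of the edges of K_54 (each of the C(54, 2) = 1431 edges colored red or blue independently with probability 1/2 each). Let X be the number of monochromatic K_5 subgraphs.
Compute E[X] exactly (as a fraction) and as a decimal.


Let X = Σ_S X_S over the C(54, 5) = 3162510 subsets S of size 5, where X_S = 1 if the K_5 on S is monochromatic.
For a fixed S, the K_5 on S has C(5, 2) = 10 edges. P[all 10 edges red] = (1/2)^10, and likewise for blue, so P[monochromatic] = 2·(1/2)^10 = 2^{1 − 10} = 1/512.
By linearity: E[X] = C(54, 5) · 2^{1 − 10} = 3162510 · 1/512 = 1581255/256.
Numerically: E[X] ≈ 6176.7773.

E[X] = C(54,5)·2^(1−C(5,2)) = 1581255/256 ≈ 6176.7773.


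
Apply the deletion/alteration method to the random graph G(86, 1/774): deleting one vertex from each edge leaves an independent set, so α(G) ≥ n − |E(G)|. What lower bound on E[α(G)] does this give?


E[|E(G)|] = C(86, 2)·p = 3655 · (1/774) = 85/18.
E[α(G)] ≥ n − E[|E(G)|] = 86 − 85/18 = 1463/18.
Numerically: ≈ 81.2778.
(This is only a lower bound; the true E[α(G)] may be larger.)

E[α(G)] ≥ 1463/18 ≈ 81.2778.


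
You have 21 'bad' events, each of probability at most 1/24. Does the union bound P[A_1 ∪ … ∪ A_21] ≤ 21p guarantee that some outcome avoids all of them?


Union bound: P[∪_{i=1}^{21} A_i] ≤ Σ_i P[A_i] ≤ 21·p = 21·(1/24) = 7/8.
Numerically: 7/8 ≈ 0.87500.
Is 7/8 < 1? YES.
Since P[∪ A_i] ≤ 7/8 < 1, the complement has P[∩ A_i^c] ≥ 1 − 7/8 = 1/8 > 0, so some outcome avoids every A_i.

21·p = 7/8 ≈ 0.87500; existence CERTIFIED by the union bound.


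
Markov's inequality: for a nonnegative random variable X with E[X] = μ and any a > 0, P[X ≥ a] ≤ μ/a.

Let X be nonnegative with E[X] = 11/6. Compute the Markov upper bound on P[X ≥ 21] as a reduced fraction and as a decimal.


μ = E[X] = 11/6, a = 21.
Markov: P[X ≥ 21] ≤ μ/a = (11/6)/21 = 11/126.
Numerically: ≈ 0.0873.
(Since a = 21 > μ = 1.8333, the bound 11/126 is < 1 and informative.)

P[X ≥ 21] ≤ 11/126 ≈ 0.0873.


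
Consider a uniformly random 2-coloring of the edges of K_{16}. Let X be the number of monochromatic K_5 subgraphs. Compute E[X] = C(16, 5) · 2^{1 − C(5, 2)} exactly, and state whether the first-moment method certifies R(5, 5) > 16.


E[X] = C(16, 5) · 2^{1 − 10} = 4368 · 2^{−9} = 4368/512.
As a reduced fraction: E[X] = 273/32 ≈ 8.531250.
Is E[X] < 1? NO.
Since E[X] ≥ 1, the first-moment bound is inconclusive at n = 16; it does NOT by itself certify R(5, 5) > 16.

E[X] = 273/32 ≈ 8.531250; E[X] ≥ 1; first-moment method inconclusive here.


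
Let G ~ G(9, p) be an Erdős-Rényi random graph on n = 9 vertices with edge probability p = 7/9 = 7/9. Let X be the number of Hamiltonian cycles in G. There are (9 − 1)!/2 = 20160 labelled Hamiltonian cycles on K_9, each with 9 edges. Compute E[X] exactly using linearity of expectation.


K_9 has (9 − 1)!/2 = 20160 labelled Hamiltonian cycles.
For each such Hamiltonian cycle H, let X_H = 1 if all 9 edges of H are present in G. Then P[X_H = 1] = p^{9} = (7/9)^{9} = 40353607/387420489.
By linearity: E[X] = Σ_H E[X_H] = 20160 · p^{9} = 20160 · 40353607/387420489 = 90392079680/43046721.
Numerically: E[X] ≈ 2099.9.

E[X] = 20160 · (7/9)^{9} = 90392079680/43046721 ≈ 2099.9.


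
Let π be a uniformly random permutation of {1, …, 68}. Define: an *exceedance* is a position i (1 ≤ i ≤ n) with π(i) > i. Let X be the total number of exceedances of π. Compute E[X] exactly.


Write X = Σ_{i=1}^{68} X_i, where X_i = 1_{π(i) > i}.
For each fixed i, π(i) is uniform over {1, …, 68} (marginal of a uniform permutation), so P[π(i) > i] = (n − i)/n. Summing: Σ_{i=1}^{68} (n − i)/n = (0 + 1 + … + 67)/68 = 68(68 − 1)/(2·68) = (68 − 1)/2.
Hence E[X] = Σ_{i=1}^{68} (68 − i)/68 = 67/2 ≈ 33.50000.

E[X] = 67/2 = 33.50000.


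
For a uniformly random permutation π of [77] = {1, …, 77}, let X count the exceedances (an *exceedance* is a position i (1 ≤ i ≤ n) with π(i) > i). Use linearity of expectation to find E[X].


Write X = Σ_{i=1}^{77} X_i, where X_i = 1_{π(i) > i}.
For each fixed i, π(i) is uniform over {1, …, 77} (marginal of a uniform permutation), so P[π(i) > i] = (n − i)/n. Summing: Σ_{i=1}^{77} (n − i)/n = (0 + 1 + … + 76)/77 = 77(77 − 1)/(2·77) = (77 − 1)/2.
Hence E[X] = Σ_{i=1}^{77} (77 − i)/77 = 38 ≈ 38.000000.

E[X] = 38 = 38.000000.


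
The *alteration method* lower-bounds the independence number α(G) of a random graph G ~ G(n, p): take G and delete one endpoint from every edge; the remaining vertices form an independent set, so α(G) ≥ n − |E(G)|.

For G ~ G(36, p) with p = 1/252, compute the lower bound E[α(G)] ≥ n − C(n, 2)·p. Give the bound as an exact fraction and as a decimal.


E[|E(G)|] = C(36, 2)·p = 630 · (1/252) = 5/2.
E[α(G)] ≥ n − E[|E(G)|] = 36 − 5/2 = 67/2.
Numerically: ≈ 33.500.
(This is only a lower bound; the true E[α(G)] may be larger.)

E[α(G)] ≥ 67/2 ≈ 33.500.


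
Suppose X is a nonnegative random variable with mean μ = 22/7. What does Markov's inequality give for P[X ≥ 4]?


μ = E[X] = 22/7, a = 4.
Markov: P[X ≥ 4] ≤ μ/a = (22/7)/4 = 11/14.
Numerically: ≈ 0.786.
(Since a = 4 > μ = 3.143, the bound 11/14 is < 1 and informative.)

P[X ≥ 4] ≤ 11/14 ≈ 0.786.


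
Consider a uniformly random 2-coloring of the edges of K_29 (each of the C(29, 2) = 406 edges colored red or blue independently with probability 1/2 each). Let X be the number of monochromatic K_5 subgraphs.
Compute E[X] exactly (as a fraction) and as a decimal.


Let X = Σ_S X_S over the C(29, 5) = 118755 subsets S of size 5, where X_S = 1 if the K_5 on S is monochromatic.
For a fixed S, the K_5 on S has C(5, 2) = 10 edges. P[all 10 edges red] = (1/2)^10, and likewise for blue, so P[monochromatic] = 2·(1/2)^10 = 2^{1 − 10} = 1/512.
By linearity: E[X] = C(29, 5) · 2^{1 − 10} = 118755 · 1/512 = 118755/512.
Numerically: E[X] ≈ 231.94336.

E[X] = C(29,5)·2^(1−C(5,2)) = 118755/512 ≈ 231.94336.


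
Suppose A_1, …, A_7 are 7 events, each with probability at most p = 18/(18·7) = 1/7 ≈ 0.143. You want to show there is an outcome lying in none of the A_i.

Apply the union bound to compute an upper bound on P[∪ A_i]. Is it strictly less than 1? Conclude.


Union bound: P[∪_{i=1}^{7} A_i] ≤ Σ_i P[A_i] ≤ 7·p = 7·(1/7) = 1.
Numerically: 1 ≈ 1.000.
Is 1 < 1? NO.
Since the bound 1 is ≥ 1, the union bound is uninformative here; it does NOT by itself certify existence.

7·p = 1 ≈ 1.000; existence NOT certified by the union bound.


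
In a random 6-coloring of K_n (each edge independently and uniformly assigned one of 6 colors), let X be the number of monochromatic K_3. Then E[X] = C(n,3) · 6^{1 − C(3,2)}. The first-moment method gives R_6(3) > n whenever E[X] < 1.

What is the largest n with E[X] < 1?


We need C(n, 3) · 6^{1 − 3} < 1, i.e. C(n, 3) < 6^{3 − 1} = 36.
Check values of n near the boundary:
  n = 3: C(3, 3) = 1; 1 < 36? YES
  n = 4: C(4, 3) = 4; 4 < 36? YES
  n = 5: C(5, 3) = 10; 10 < 36? YES
  n = 6: C(6, 3) = 20; 20 < 36? YES
  n = 7: C(7, 3) = 35; 35 < 36? YES
  n = 8: C(8, 3) = 56; 56 < 36? NO
  n = 9: C(9, 3) = 84; 84 < 36? NO
The largest n with C(n, 3) < 36 is n = 7 (where E[X] = 35/36 ≈ 0.972). Hence R_6(3) > 7, i.e. R_6(3) ≥ 8.

Largest n = 7; hence R_6(3) > 7.


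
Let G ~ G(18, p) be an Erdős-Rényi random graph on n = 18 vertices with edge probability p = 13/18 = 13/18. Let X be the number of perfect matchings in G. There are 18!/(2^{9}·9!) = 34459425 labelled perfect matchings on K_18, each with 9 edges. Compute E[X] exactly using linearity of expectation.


K_18 has 18!/(2^{9}·9!) = 34459425 labelled perfect matchings.
For each such perfect matching H, let X_H = 1 if all 9 edges of H are present in G. Then P[X_H = 1] = p^{9} = (13/18)^{9} = 10604499373/198359290368.
By linearity of expectation: E[X] = Σ_H E[X_H] = 34459425 · p^{9} = 34459425 · 10604499373/198359290368 = 4511419145758525/2448880128.
Numerically: E[X] ≈ 1.842e+06.

E[X] = 34459425 · (13/18)^{9} = 4511419145758525/2448880128 ≈ 1.842e+06.


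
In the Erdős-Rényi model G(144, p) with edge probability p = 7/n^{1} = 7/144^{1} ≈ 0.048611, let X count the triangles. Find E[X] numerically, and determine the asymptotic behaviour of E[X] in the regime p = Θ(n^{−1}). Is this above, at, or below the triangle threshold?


Number of potential triangles: C(144, 3) = 487344.
Each occurs with probability p³ ≈ (0.048611)³ ≈ 1.1487001e-04.
By linearity: E[X] = C(144, 3)·p³ ≈ 487344 · 1.1487001e-04 ≈ 55.98121.
Here α = 1, so p = 7/n is exactly at the triangle threshold p ~ 1/n. Asymptotically E[X] → c³/6 = 7³/6 = 343/6 ≈ 57.16667, a bounded constant. In this regime the triangle count is asymptotically Poisson(c³/6).

E[X] ≈ 55.98121; in regime p = Θ(1/n^{1}) E[X] stays bounded (at the triangle threshold p ~ 1/n).


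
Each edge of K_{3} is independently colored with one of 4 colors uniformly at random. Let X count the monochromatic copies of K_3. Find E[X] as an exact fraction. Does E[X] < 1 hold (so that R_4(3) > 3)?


E[X] = C(3, 3) · 4^{1 − 3} = 1 · 4^{−2} = 1/16.
As a reduced fraction: E[X] = 1/16 ≈ 0.06250.
Is E[X] < 1? YES.
Since E[X] < 1, there exists a 4-coloring of K_{3} with no monochromatic K_3; hence R_4(3) > 3.

E[X] = 1/16 ≈ 0.06250; E[X] < 1, so R_4(3) > 3.


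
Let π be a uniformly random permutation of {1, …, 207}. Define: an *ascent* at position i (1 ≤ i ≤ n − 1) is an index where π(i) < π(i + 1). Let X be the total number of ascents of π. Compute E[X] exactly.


Write X = Σ X_I over i = 1, …, 206, with X_I the indicator of one ascent.
There are 206 indicators.
For each fixed i, the pair (π(i), π(i+1)) is a uniformly random ordered pair of distinct values from {1, …, 207}; by symmetry P[π(i) < π(i+1)] = 1/2.
By linearity: E[X] = 206 · (1/2) = (207 − 1) · (1/2) = 103 ≈ 103.000.

E[X] = 103 = 103.000.


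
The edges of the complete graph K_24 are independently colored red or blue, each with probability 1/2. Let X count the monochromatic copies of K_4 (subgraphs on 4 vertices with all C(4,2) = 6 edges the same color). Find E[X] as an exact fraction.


Let X = Σ_S X_S over the C(24, 4) = 10626 subsets S of size 4, where X_S = 1 if the K_4 on S is monochromatic.
For a fixed S, the K_4 on S has C(4, 2) = 6 edges. P[all 6 edges red] = (1/2)^6, and likewise for blue, so P[monochromatic] = 2·(1/2)^6 = 2^{1 − 6} = 1/32.
By linearity of expectation: E[X] = C(24, 4) · 2^{1 − 6} = 10626 · 1/32 = 5313/16.
Numerically: E[X] ≈ 332.062500.

E[X] = C(24,4)·2^(1−C(4,2)) = 5313/16 ≈ 332.062500.


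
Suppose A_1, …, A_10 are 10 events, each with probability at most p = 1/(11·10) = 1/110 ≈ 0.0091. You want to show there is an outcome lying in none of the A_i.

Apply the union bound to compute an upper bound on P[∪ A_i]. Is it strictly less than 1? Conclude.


Union bound: P[∪_{i=1}^{10} A_i] ≤ Σ_i P[A_i] ≤ 10·p = 10·(1/110) = 1/11.
Numerically: 1/11 ≈ 0.0909.
Is 1/11 < 1? YES.
Since P[∪ A_i] ≤ 1/11 < 1, the complement has P[∩ A_i^c] ≥ 1 − 1/11 = 10/11 > 0, so some outcome avoids every A_i.

10·p = 1/11 ≈ 0.0909; existence CERTIFIED by the union bound.


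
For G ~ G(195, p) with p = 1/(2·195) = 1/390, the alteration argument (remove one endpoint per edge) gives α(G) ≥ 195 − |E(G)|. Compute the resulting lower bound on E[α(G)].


E[|E(G)|] = C(195, 2)·p = 18915 · (1/390) = 97/2.
E[α(G)] ≥ n − E[|E(G)|] = 195 − 97/2 = 293/2.
Numerically: ≈ 146.50000.
(This is only a lower bound; the true E[α(G)] may be larger.)

E[α(G)] ≥ 293/2 ≈ 146.50000.


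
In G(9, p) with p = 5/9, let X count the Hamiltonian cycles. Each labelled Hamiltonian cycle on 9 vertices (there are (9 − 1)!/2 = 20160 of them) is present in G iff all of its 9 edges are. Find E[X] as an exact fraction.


K_9 has (9 − 1)!/2 = 20160 labelled Hamiltonian cycles.
For each such Hamiltonian cycle H, let X_H = 1 if all 9 edges of H are present in G. Then P[X_H = 1] = p^{9} = (5/9)^{9} = 1953125/387420489.
By linearity of expectation: E[X] = Σ_H E[X_H] = 20160 · p^{9} = 20160 · 1953125/387420489 = 4375000000/43046721.
Numerically: E[X] ≈ 101.6.

E[X] = 20160 · (5/9)^{9} = 4375000000/43046721 ≈ 101.6.


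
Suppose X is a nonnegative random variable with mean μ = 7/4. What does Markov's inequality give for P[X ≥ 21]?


μ = E[X] = 7/4, a = 21.
Markov: P[X ≥ 21] ≤ μ/a = (7/4)/21 = 1/12.
Numerically: ≈ 0.083.
(Since a = 21 > μ = 1.750, the bound 1/12 is < 1 and informative.)

P[X ≥ 21] ≤ 1/12 ≈ 0.083.


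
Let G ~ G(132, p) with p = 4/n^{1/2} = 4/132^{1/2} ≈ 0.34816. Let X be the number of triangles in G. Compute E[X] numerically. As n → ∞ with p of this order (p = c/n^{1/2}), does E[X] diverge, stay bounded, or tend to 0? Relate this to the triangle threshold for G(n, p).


Number of potential triangles: C(132, 3) = 374660.
Each occurs with probability p³ ≈ (0.34816)³ ≈ 4.2200644e-02.
By linearity: E[X] = C(132, 3)·p³ ≈ 374660 · 4.2200644e-02 ≈ 15810.89323.
Since α = 1/2 < 1, p = c/n^{1/2} ≫ 1/n is above the triangle threshold p ~ 1/n. Asymptotically E[X] ~ (c³/6)·n^{3(1−α)} = (4³/6)·n^{1.5} → ∞; triangles are abundant w.h.p.

E[X] ≈ 15810.89323; in regime p = Θ(1/n^{1/2}) E[X] diverges (above the triangle threshold p ~ 1/n).


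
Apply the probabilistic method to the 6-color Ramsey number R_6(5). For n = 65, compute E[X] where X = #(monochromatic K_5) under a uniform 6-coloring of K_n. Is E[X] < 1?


E[X] = C(65, 5) · 6^{1 − 10} = 8259888 · 6^{−9} = 8259888/10077696.
As a reduced fraction: E[X] = 172081/209952 ≈ 0.819621.
Is E[X] < 1? YES.
Since E[X] < 1, there exists a 6-coloring of K_{65} with no monochromatic K_5; hence R_6(5) > 65.

E[X] = 172081/209952 ≈ 0.819621; E[X] < 1, so R_6(5) > 65.


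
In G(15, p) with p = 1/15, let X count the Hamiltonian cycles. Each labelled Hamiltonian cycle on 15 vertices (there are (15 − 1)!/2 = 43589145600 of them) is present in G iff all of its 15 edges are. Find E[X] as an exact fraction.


K_15 has (15 − 1)!/2 = 43589145600 labelled Hamiltonian cycles.
For each such Hamiltonian cycle H, let X_H = 1 if all 15 edges of H are present in G. Then P[X_H = 1] = p^{15} = (1/15)^{15} = 1/437893890380859375.
By linearity: E[X] = Σ_H E[X_H] = 43589145600 · p^{15} = 43589145600 · 1/437893890380859375 = 7175168/72081298828125.
Numerically: E[X] ≈ 9.95427e-08.

E[X] = 43589145600 · (1/15)^{15} = 7175168/72081298828125 ≈ 9.95427e-08.


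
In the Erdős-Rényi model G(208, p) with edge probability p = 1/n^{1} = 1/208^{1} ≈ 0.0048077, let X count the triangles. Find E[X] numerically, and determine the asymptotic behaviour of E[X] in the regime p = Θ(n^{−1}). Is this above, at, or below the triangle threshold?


Number of potential triangles: C(208, 3) = 1478256.
Each occurs with probability p³ ≈ (0.0048077)³ ≈ 1.1112454e-07.
By linearity: E[X] = C(208, 3)·p³ ≈ 1478256 · 1.1112454e-07 ≈ 0.16427.
Here α = 1, so p = 1/n is exactly at the triangle threshold p ~ 1/n. Asymptotically E[X] → c³/6 = 1³/6 = 1/6 ≈ 0.16667, a bounded constant. In this regime the triangle count is asymptotically Poisson(c³/6).

E[X] ≈ 0.16427; in regime p = Θ(1/n^{1}) E[X] stays bounded (at the triangle threshold p ~ 1/n).


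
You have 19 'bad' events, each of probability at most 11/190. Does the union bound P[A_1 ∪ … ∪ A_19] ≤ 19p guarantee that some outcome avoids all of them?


Union bound: P[∪_{i=1}^{19} A_i] ≤ Σ_i P[A_i] ≤ 19·p = 19·(11/190) = 11/10.
Numerically: 11/10 ≈ 1.100000.
Is 11/10 < 1? NO.
Since the bound 11/10 is ≥ 1, the union bound is uninformative here; it does NOT by itself certify existence.

19·p = 11/10 ≈ 1.100000; existence NOT certified by the union bound.


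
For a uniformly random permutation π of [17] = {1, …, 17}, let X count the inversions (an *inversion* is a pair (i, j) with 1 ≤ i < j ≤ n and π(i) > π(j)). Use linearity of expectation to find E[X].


Write X = Σ X_I over the C(17, 2) = 136 pairs i < j, with X_I the indicator of one inversion.
There are 136 indicators.
For each fixed pair i < j, the values π(i) and π(j) are two distinct elements of {1, …, 17} in uniformly random order; by symmetry P[π(i) > π(j)] = 1/2.
By linearity: E[X] = 136 · (1/2) = C(17, 2) · (1/2) = 136/2 = 68 ≈ 68.0000.

E[X] = 68 = 68.0000.


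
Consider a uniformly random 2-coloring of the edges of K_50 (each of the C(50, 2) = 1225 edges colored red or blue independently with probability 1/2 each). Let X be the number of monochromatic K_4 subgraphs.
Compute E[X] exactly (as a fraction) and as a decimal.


Let X = Σ_S X_S over the C(50, 4) = 230300 subsets S of size 4, where X_S = 1 if the K_4 on S is monochromatic.
For a fixed S, the K_4 on S has C(4, 2) = 6 edges. P[all 6 edges red] = (1/2)^6, and likewise for blue, so P[monochromatic] = 2·(1/2)^6 = 2^{1 − 6} = 1/32.
By linearity of expectation: E[X] = C(50, 4) · 2^{1 − 6} = 230300 · 1/32 = 57575/8.
Numerically: E[X] ≈ 7196.875000.

E[X] = C(50,4)·2^(1−C(4,2)) = 57575/8 ≈ 7196.875000.


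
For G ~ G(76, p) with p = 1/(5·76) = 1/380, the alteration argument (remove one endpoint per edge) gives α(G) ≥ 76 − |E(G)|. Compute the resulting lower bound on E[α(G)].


E[|E(G)|] = C(76, 2)·p = 2850 · (1/380) = 15/2.
E[α(G)] ≥ n − E[|E(G)|] = 76 − 15/2 = 137/2.
Numerically: ≈ 68.5000.
(This is only a lower bound; the true E[α(G)] may be larger.)

E[α(G)] ≥ 137/2 ≈ 68.5000.


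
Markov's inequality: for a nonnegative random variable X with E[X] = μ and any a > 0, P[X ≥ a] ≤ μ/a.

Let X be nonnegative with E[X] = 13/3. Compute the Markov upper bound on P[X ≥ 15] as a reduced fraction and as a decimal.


μ = E[X] = 13/3, a = 15.
Markov: P[X ≥ 15] ≤ μ/a = (13/3)/15 = 13/45.
Numerically: ≈ 0.28889.
(Since a = 15 > μ = 4.33333, the bound 13/45 is < 1 and informative.)

P[X ≥ 15] ≤ 13/45 ≈ 0.28889.


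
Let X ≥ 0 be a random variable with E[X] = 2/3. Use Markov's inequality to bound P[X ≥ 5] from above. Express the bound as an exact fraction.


μ = E[X] = 2/3, a = 5.
Markov: P[X ≥ 5] ≤ μ/a = (2/3)/5 = 2/15.
Numerically: ≈ 0.133.
(Since a = 5 > μ = 0.667, the bound 2/15 is < 1 and informative.)

P[X ≥ 5] ≤ 2/15 ≈ 0.133.


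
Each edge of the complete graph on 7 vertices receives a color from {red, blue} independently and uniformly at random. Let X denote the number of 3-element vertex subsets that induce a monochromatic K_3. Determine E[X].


Let X = Σ_S X_S over the C(7, 3) = 35 subsets S of size 3, where X_S = 1 if the K_3 on S is monochromatic.
For a fixed S, the K_3 on S has C(3, 2) = 3 edges. P[all 3 edges red] = (1/2)^3, and likewise for blue, so P[monochromatic] = 2·(1/2)^3 = 2^{1 − 3} = 1/4.
Summing: E[X] = C(7, 3) · 2^{1 − 3} = 35 · 1/4 = 35/4.
Numerically: E[X] ≈ 8.75000.

E[X] = C(7,3)·2^(1−C(3,2)) = 35/4 ≈ 8.75000.


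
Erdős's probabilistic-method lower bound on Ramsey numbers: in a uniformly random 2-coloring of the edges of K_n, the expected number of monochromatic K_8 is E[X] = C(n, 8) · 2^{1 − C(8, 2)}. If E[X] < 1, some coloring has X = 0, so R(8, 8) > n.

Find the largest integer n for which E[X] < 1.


We need C(n, 8) · 2^{1 − 28} < 1, i.e. C(n, 8) < 2^{28 − 1} = 134217728.
Check values of n near the boundary:
  n = 39: C(39, 8) = 61523748; 61523748 < 134217728? YES
  n = 40: C(40, 8) = 76904685; 76904685 < 134217728? YES
  n = 41: C(41, 8) = 95548245; 95548245 < 134217728? YES
  n = 42: C(42, 8) = 118030185; 118030185 < 134217728? YES
  n = 43: C(43, 8) = 145008513; 145008513 < 134217728? NO
  n = 44: C(44, 8) = 177232627; 177232627 < 134217728? NO
The largest n with C(n, 8) < 134217728 is n = 42 (where E[X] = 118030185/134217728 ≈ 0.8794). Hence R(8, 8) > 42, i.e. R(8, 8) ≥ 43.

Largest n = 42; hence R(8, 8) > 42.


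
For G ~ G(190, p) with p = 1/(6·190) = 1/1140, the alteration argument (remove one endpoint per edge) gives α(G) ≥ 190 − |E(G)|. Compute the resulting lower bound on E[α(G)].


E[|E(G)|] = C(190, 2)·p = 17955 · (1/1140) = 63/4.
E[α(G)] ≥ n − E[|E(G)|] = 190 − 63/4 = 697/4.
Numerically: ≈ 174.2500.
(This is only a lower bound; the true E[α(G)] may be larger.)

E[α(G)] ≥ 697/4 ≈ 174.2500.


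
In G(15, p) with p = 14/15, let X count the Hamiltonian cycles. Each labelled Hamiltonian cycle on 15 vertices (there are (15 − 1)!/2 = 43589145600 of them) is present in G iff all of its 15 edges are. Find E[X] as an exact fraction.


K_15 has (15 − 1)!/2 = 43589145600 labelled Hamiltonian cycles.
For each such Hamiltonian cycle H, let X_H = 1 if all 15 edges of H are present in G. Then P[X_H = 1] = p^{15} = (14/15)^{15} = 155568095557812224/437893890380859375.
By linearity: E[X] = Σ_H E[X_H] = 43589145600 · p^{15} = 43589145600 · 155568095557812224/437893890380859375 = 1116227221067356419653632/72081298828125.
Numerically: E[X] ≈ 1.5486e+10.

E[X] = 43589145600 · (14/15)^{15} = 1116227221067356419653632/72081298828125 ≈ 1.5486e+10.


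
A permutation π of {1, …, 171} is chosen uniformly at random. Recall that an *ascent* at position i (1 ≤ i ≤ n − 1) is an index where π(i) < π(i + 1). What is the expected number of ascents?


Write X = Σ X_I over i = 1, …, 170, with X_I the indicator of one ascent.
There are 170 indicators.
For each fixed i, the pair (π(i), π(i+1)) is a uniformly random ordered pair of distinct values from {1, …, 171}; by symmetry P[π(i) < π(i+1)] = 1/2.
By linearity: E[X] = 170 · (1/2) = (171 − 1) · (1/2) = 85 ≈ 85.00000.

E[X] = 85 = 85.00000.


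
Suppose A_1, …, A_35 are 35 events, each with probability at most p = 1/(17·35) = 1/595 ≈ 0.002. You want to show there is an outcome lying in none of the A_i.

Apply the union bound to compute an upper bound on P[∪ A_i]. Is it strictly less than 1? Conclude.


Union bound: P[∪_{i=1}^{35} A_i] ≤ Σ_i P[A_i] ≤ 35·p = 35·(1/595) = 1/17.
Numerically: 1/17 ≈ 0.059.
Is 1/17 < 1? YES.
Since P[∪ A_i] ≤ 1/17 < 1, the complement has P[∩ A_i^c] ≥ 1 − 1/17 = 16/17 > 0, so some outcome avoids every A_i.

35·p = 1/17 ≈ 0.059; existence CERTIFIED by the union bound.


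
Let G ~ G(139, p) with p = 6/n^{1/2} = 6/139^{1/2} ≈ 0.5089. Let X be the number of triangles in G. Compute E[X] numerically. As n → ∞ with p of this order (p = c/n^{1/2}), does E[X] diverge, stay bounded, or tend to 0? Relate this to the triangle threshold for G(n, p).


Number of potential triangles: C(139, 3) = 437989.
Each occurs with probability p³ ≈ (0.5089)³ ≈ 1.318049e-01.
By linearity: E[X] = C(139, 3)·p³ ≈ 437989 · 1.318049e-01 ≈ 57729.0957.
Since α = 1/2 < 1, p = c/n^{1/2} ≫ 1/n is above the triangle threshold p ~ 1/n. Asymptotically E[X] ~ (c³/6)·n^{3(1−α)} = (6³/6)·n^{1.5} → ∞; triangles are abundant w.h.p.

E[X] ≈ 57729.0957; in regime p = Θ(1/n^{1/2}) E[X] diverges (above the triangle threshold p ~ 1/n).


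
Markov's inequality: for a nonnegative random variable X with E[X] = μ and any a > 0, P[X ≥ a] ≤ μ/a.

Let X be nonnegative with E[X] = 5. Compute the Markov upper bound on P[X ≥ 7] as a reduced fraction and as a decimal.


μ = E[X] = 5, a = 7.
Markov: P[X ≥ 7] ≤ μ/a = (5)/7 = 5/7.
Numerically: ≈ 0.714286.
(Since a = 7 > μ = 5.000000, the bound 5/7 is < 1 and informative.)

P[X ≥ 7] ≤ 5/7 ≈ 0.714286.


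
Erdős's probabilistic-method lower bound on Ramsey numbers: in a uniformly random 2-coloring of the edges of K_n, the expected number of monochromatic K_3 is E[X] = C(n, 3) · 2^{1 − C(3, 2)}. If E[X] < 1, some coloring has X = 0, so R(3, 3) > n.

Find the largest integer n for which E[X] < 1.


We need C(n, 3) · 2^{1 − 3} < 1, i.e. C(n, 3) < 2^{3 − 1} = 4.
Check values of n near the boundary:
  n = 3: C(3, 3) = 1; 1 < 4? YES
  n = 4: C(4, 3) = 4; 4 < 4? NO
The largest n with C(n, 3) < 4 is n = 3 (where E[X] = 1/4 ≈ 0.2500). Hence R(3, 3) > 3, i.e. R(3, 3) ≥ 4.

Largest n = 3; hence R(3, 3) > 3.


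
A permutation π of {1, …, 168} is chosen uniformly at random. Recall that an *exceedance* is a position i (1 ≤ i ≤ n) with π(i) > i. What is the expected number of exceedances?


Write X = Σ_{i=1}^{168} X_i, where X_i = 1_{π(i) > i}.
For each fixed i, π(i) is uniform over {1, …, 168} (marginal of a uniform permutation), so P[π(i) > i] = (n − i)/n. Summing: Σ_{i=1}^{168} (n − i)/n = (0 + 1 + … + 167)/168 = 168(168 − 1)/(2·168) = (168 − 1)/2.
Hence E[X] = Σ_{i=1}^{168} (168 − i)/168 = 167/2 ≈ 83.50000.

E[X] = 167/2 = 83.50000.


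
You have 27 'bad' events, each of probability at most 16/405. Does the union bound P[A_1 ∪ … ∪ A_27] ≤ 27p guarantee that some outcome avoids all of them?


Union bound: P[∪_{i=1}^{27} A_i] ≤ Σ_i P[A_i] ≤ 27·p = 27·(16/405) = 16/15.
Numerically: 16/15 ≈ 1.066667.
Is 16/15 < 1? NO.
Since the bound 16/15 is ≥ 1, the union bound is uninformative here; it does NOT by itself certify existence.

27·p = 16/15 ≈ 1.066667; existence NOT certified by the union bound.


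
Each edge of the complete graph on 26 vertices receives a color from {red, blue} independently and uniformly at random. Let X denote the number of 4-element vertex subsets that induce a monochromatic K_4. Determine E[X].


Let X = Σ_S X_S over the C(26, 4) = 14950 subsets S of size 4, where X_S = 1 if the K_4 on S is monochromatic.
For a fixed S, the K_4 on S has C(4, 2) = 6 edges. P[all 6 edges red] = (1/2)^6, and likewise for blue, so P[monochromatic] = 2·(1/2)^6 = 2^{1 − 6} = 1/32.
By linearity of expectation: E[X] = C(26, 4) · 2^{1 − 6} = 14950 · 1/32 = 7475/16.
Numerically: E[X] ≈ 467.188.

E[X] = C(26,4)·2^(1−C(4,2)) = 7475/16 ≈ 467.188.


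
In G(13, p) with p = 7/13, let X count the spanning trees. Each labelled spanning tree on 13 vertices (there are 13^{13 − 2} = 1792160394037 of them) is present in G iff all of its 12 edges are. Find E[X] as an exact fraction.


K_13 has 13^{13 − 2} = 1792160394037 labelled spanning trees.
For each such spanning tree H, let X_H = 1 if all 12 edges of H are present in G. Then P[X_H = 1] = p^{12} = (7/13)^{12} = 13841287201/23298085122481.
By linearity of expectation: E[X] = Σ_H E[X_H] = 1792160394037 · p^{12} = 1792160394037 · 13841287201/23298085122481 = 13841287201/13.
Numerically: E[X] ≈ 1.06e+09.

E[X] = 1792160394037 · (7/13)^{12} = 13841287201/13 ≈ 1.06e+09.


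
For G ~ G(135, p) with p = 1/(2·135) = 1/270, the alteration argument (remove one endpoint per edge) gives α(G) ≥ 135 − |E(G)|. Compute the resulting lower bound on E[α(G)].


E[|E(G)|] = C(135, 2)·p = 9045 · (1/270) = 67/2.
E[α(G)] ≥ n − E[|E(G)|] = 135 − 67/2 = 203/2.
Numerically: ≈ 101.5000.
(This is only a lower bound; the true E[α(G)] may be larger.)

E[α(G)] ≥ 203/2 ≈ 101.5000.


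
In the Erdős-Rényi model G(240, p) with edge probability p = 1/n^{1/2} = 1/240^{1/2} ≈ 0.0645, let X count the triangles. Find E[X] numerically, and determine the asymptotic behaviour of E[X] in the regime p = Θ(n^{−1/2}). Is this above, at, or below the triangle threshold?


Number of potential triangles: C(240, 3) = 2275280.
Each occurs with probability p³ ≈ (0.0645)³ ≈ 2.68957e-04.
By linearity: E[X] = C(240, 3)·p³ ≈ 2275280 · 2.68957e-04 ≈ 611.953.
Since α = 1/2 < 1, p = c/n^{1/2} ≫ 1/n is above the triangle threshold p ~ 1/n. Asymptotically E[X] ~ (c³/6)·n^{3(1−α)} = (1³/6)·n^{1.5} → ∞; triangles are abundant w.h.p.

E[X] ≈ 611.953; in regime p = Θ(1/n^{1/2}) E[X] diverges (above the triangle threshold p ~ 1/n).


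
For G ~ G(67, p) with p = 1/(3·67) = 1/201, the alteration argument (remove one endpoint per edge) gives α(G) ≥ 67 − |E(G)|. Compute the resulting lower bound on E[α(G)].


E[|E(G)|] = C(67, 2)·p = 2211 · (1/201) = 11.
E[α(G)] ≥ n − E[|E(G)|] = 67 − 11 = 56.
Numerically: ≈ 56.000.
(This is only a lower bound; the true E[α(G)] may be larger.)

E[α(G)] ≥ 56 ≈ 56.000.


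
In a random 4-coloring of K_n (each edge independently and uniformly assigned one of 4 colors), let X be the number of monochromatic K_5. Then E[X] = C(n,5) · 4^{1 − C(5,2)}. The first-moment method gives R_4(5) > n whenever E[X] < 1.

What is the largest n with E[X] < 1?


We need C(n, 5) · 4^{1 − 10} < 1, i.e. C(n, 5) < 4^{10 − 1} = 262144.
Check values of n near the boundary:
  n = 32: C(32, 5) = 201376; 201376 < 262144? YES
  n = 33: C(33, 5) = 237336; 237336 < 262144? YES
  n = 34: C(34, 5) = 278256; 278256 < 262144? NO
  n = 35: C(35, 5) = 324632; 324632 < 262144? NO
The largest n with C(n, 5) < 262144 is n = 33 (where E[X] = 29667/32768 ≈ 0.90536). Hence R_4(5) > 33, i.e. R_4(5) ≥ 34.

Largest n = 33; hence R_4(5) > 33.
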